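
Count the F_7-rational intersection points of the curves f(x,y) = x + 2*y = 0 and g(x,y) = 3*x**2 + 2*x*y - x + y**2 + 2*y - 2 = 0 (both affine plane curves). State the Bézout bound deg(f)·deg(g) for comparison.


Common zeros: {(1, 3), (3, 2)}; count = 2; Bézout bound = 2.

deg(f) = 1, deg(g) = 2, so Bézout bound = 2.
Scan x ∈ F_7. For each x, list the y ∈ F_7 with f(x, y) ≡ 0 and those with g(x, y) ≡ 0 (mod 7); the common zeros in that column are the intersection.
  x = 0: f ≡ 0 at y ∈ {0}; g ≡ 0 at y ∈ ∅; common: ∅.
  x = 1: f ≡ 0 at y ∈ {3}; g ≡ 0 at y ∈ {0, 3}; common: {3}.
  x = 2: f ≡ 0 at y ∈ {6}; g ≡ 0 at y ∈ {3, 5}; common: ∅.
  x = 3: f ≡ 0 at y ∈ {2}; g ≡ 0 at y ∈ {2, 4}; common: {2}.
  x = 4: f ≡ 0 at y ∈ {5}; g ≡ 0 at y ∈ {0, 4}; common: ∅.
  x = 5: f ≡ 0 at y ∈ {1}; g ≡ 0 at y ∈ ∅; common: ∅.
  x = 6: f ≡ 0 at y ∈ {4}; g ≡ 0 at y ∈ ∅; common: ∅.
Collecting: common zeros = {(1, 3), (3, 2)}, so the count is 2.
Comparison with the Bézout bound: 2 ≤ 2 = deg(f)·deg(g), as expected for curves with no common component (the bound is attained).


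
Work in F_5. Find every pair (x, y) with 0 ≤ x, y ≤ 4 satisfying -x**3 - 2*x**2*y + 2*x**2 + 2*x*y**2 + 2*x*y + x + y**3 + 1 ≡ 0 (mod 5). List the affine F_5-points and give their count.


Affine F_5-points: {(0, 4), (2, 4), (3, 0), (3, 1), (3, 3), (4, 2), (4, 3)}; count = 7.

For each of the 25 pairs (x, y) ∈ F_5², evaluate f(x, y) mod 5. Record the zeros.
  x = 0: [0↦1, 1↦2, 2↦4, 3↦3, 4↦0]  zeros at y ∈ {4}
  x = 1: [0↦3, 1↦1, 2↦4, 3↦3, 4↦4]  zeros at y ∈ ∅
  x = 2: [0↦3, 1↦4, 2↦4, 3↦4, 4↦0]  zeros at y ∈ {4}
  x = 3: [0↦0, 1↦0, 2↦3, 3↦0, 4↦2]  zeros at y ∈ {0, 1, 3}
  x = 4: [0↦3, 1↦3, 2↦0, 3↦0, 4↦4]  zeros at y ∈ {2, 3}
Collecting zeros: affine points = {(0, 4), (2, 4), (3, 0), (3, 1), (3, 3), (4, 2), (4, 3)}.
Total count |C(F_5)_aff| = 7.


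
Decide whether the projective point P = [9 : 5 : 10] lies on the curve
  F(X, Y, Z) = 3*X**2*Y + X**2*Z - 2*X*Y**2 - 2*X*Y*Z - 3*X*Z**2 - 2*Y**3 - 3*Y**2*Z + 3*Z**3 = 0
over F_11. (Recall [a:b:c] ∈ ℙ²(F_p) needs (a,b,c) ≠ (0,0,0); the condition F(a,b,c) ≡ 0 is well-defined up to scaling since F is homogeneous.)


F(9,5,10) ≡ 8 (mod 11); P is NOT on the curve.

Evaluate F(9, 5, 10) term-by-term (mod 11).
  3*X**2*Y ↦ 3·81·5·1 = 1215
  X**2*Z ↦ 1·81·1·10 = 810
  -2*X*Y**2 ↦ -2·9·25·1 = -450
  -2*X*Y*Z ↦ -2·9·5·10 = -900
  -3*X*Z**2 ↦ -3·9·1·100 = -2700
  -2*Y**3 ↦ -2·1·125·1 = -250
  -3*Y**2*Z ↦ -3·1·25·10 = -750
  3*Z**3 ↦ 3·1·1·1000 = 3000
Sum: F(9, 5, 10) = (1215) + (810) + (-450) + (-900) + (-2700) + (-250) + (-750) + (3000) = -25.
Reducing mod 11: -25 ≡ 8 (mod 11).
Since F(a, b, c) ≡ 8 ≠ 0 (mod 11), P does NOT lie on the curve.


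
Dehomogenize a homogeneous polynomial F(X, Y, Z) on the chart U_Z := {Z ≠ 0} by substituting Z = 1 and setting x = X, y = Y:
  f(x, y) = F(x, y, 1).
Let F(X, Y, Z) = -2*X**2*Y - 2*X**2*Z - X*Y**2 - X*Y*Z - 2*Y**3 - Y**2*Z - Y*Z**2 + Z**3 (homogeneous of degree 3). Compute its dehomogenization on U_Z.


f(x, y) = -2*x**2*y - 2*x**2 - x*y**2 - x*y - 2*y**3 - y**2 - y + 1

On U_Z we set Z = 1. Each monomial c·X^i·Y^j·Z^k in F becomes c·x^i·y^j·1^k = c·x^i·y^j.
Substituting Z = 1: F(X, Y, 1) = -2*x**2*y - 2*x**2 - x*y**2 - x*y - 2*y**3 - y**2 - y + 1.
Note: deg(f) ≤ deg(F) = 3; strict inequality happens when F is divisible by Z (lost terms).


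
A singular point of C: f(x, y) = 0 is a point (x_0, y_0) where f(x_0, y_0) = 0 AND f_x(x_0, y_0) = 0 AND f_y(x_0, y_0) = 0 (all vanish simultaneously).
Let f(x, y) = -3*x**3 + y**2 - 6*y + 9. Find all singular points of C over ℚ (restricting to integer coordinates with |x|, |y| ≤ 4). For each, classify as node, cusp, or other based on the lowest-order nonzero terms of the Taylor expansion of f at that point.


Singular points: {(0, 3)}; classification: cusp.

Compute partial derivatives:
  f_x = -9*x**2.
  f_y = 2*y - 6.
Scan x_0 ∈ {−4, ..., 4}. For each x_0, f_y(x_0, y) is a polynomial in y; find its integer roots y ∈ {−4, ..., 4}, then test f_x and f at those candidates.
  x = -4: f_y(-4, y) = 2*y - 6; vanishes at y ∈ {3}. (-4, 3): f_x = -144 ≠ 0.
  x = -3: f_y(-3, y) = 2*y - 6; vanishes at y ∈ {3}. (-3, 3): f_x = -81 ≠ 0.
  x = -2: f_y(-2, y) = 2*y - 6; vanishes at y ∈ {3}. (-2, 3): f_x = -36 ≠ 0.
  x = -1: f_y(-1, y) = 2*y - 6; vanishes at y ∈ {3}. (-1, 3): f_x = -9 ≠ 0.
  x = 0: f_y(0, y) = 2*y - 6; vanishes at y ∈ {3}. (0, 3): f_x = 0, f = 0 — SINGULAR.
  x = 1: f_y(1, y) = 2*y - 6; vanishes at y ∈ {3}. (1, 3): f_x = -9 ≠ 0.
  x = 2: f_y(2, y) = 2*y - 6; vanishes at y ∈ {3}. (2, 3): f_x = -36 ≠ 0.
  x = 3: f_y(3, y) = 2*y - 6; vanishes at y ∈ {3}. (3, 3): f_x = -81 ≠ 0.
  x = 4: f_y(4, y) = 2*y - 6; vanishes at y ∈ {3}. (4, 3): f_x = -144 ≠ 0.
Only singular point on the grid: (0, 3).
Classify: substitute x = 0 + u, y = 3 + v and expand: f = -3*u**3 + v**2.
No constant or linear terms (consistent with a singular point). Quadratic part: v**2. Cubic part: -3*u**3.
The quadratic part v**2 is a perfect square, so there is a single (double) tangent line v = 0, i.e. y = 3. Restricting the cubic part to that line (v = 0) leaves -3*u**3 ≠ 0, so f is not divisible by v and the branch is v² ≈ 3*u**3 to lowest order — this is a cusp.
Classification: cusp.


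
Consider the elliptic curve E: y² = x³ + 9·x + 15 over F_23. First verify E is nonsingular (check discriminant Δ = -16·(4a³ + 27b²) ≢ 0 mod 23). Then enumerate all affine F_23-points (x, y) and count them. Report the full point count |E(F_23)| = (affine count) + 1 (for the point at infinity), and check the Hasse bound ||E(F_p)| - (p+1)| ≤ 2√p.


Affine points = {(1, 5), (1, 18), (2, 8), (2, 15), (3, 0), (4, 0), (5, 1), (5, 22), (6, 3), (6, 20), (8, 1), (8, 22), (10, 1), (10, 22), (13, 11), (13, 12), (15, 11), (15, 12), (16, 0), (18, 11), (18, 12), (21, 9), (21, 14)}; affine count = 23; |E(F_23)| = 24.

Discriminant check: Δ ∝ 4a³ + 27b² = 4·9³ + 27·15² = 4·729 + 27·225 ≡ 21 (mod 23). Nonzero ⇒ E is nonsingular.
For each x ∈ F_23, compute rhs = x³ + 9·x + 15 mod 23, then count y ∈ F_23 with y² ≡ rhs.
  x = 0: rhs = 15, matching y values: none (0 points).
  x = 1: rhs = 2, matching y values: 5, 18 (2 points).
  x = 2: rhs = 18, matching y values: 8, 15 (2 points).
  x = 3: rhs = 0, matching y values: 0 (1 points).
  x = 4: rhs = 0, matching y values: 0 (1 points).
  x = 5: rhs = 1, matching y values: 1, 22 (2 points).
  x = 6: rhs = 9, matching y values: 3, 20 (2 points).
  x = 7: rhs = 7, matching y values: none (0 points).
  x = 8: rhs = 1, matching y values: 1, 22 (2 points).
  x = 9: rhs = 20, matching y values: none (0 points).
  x = 10: rhs = 1, matching y values: 1, 22 (2 points).
  x = 11: rhs = 19, matching y values: none (0 points).
  x = 12: rhs = 11, matching y values: none (0 points).
  x = 13: rhs = 6, matching y values: 11, 12 (2 points).
  x = 14: rhs = 10, matching y values: none (0 points).
  x = 15: rhs = 6, matching y values: 11, 12 (2 points).
  x = 16: rhs = 0, matching y values: 0 (1 points).
  x = 17: rhs = 21, matching y values: none (0 points).
  x = 18: rhs = 6, matching y values: 11, 12 (2 points).
  x = 19: rhs = 7, matching y values: none (0 points).
  x = 20: rhs = 7, matching y values: none (0 points).
  x = 21: rhs = 12, matching y values: 9, 14 (2 points).
  x = 22: rhs = 5, matching y values: none (0 points).
Total affine count: 23.
Full point count |E(F_23)| = 23 + 1 = 24.
Hasse bound: |24 − (23+1)| = |0| = 0 ≤ 2√23 ≈ 9.5917 ✓.


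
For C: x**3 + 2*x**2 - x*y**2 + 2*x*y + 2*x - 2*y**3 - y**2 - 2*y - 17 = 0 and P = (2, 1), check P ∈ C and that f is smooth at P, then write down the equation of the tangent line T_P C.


Tangent line at P: 23*x - 10*y - 36 = 0.

Step 1: f(2, 1) = 0, so P lies on C.
Step 2: partial derivatives
  f_x(x, y) = 3*x**2 + 4*x - y**2 + 2*y + 2, f_y(x, y) = -2*x*y + 2*x - 6*y**2 - 2*y - 2.
  f_x(P) = 23, f_y(P) = -10 (gradient nonzero, so P is smooth).
Step 3: tangent line at P: 23·(x − 2) + -10·(y − 1) = 0.
Expanding: 23*x - 10*y - 36 = 0.


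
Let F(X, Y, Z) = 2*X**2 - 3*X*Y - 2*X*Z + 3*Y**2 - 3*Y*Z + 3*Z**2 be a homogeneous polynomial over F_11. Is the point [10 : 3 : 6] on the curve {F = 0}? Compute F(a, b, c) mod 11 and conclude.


F(10,3,6) ≡ 5 (mod 11); P is NOT on the curve.

Evaluate F(10, 3, 6) term-by-term (mod 11).
  2*X**2 ↦ 2·100·1·1 = 200
  -3*X*Y ↦ -3·10·3·1 = -90
  -2*X*Z ↦ -2·10·1·6 = -120
  3*Y**2 ↦ 3·1·9·1 = 27
  -3*Y*Z ↦ -3·1·3·6 = -54
  3*Z**2 ↦ 3·1·1·36 = 108
Sum: F(10, 3, 6) = (200) + (-90) + (-120) + (27) + (-54) + (108) = 71.
Reducing mod 11: 71 ≡ 5 (mod 11).
Since F(a, b, c) ≡ 5 ≠ 0 (mod 11), P does NOT lie on the curve.


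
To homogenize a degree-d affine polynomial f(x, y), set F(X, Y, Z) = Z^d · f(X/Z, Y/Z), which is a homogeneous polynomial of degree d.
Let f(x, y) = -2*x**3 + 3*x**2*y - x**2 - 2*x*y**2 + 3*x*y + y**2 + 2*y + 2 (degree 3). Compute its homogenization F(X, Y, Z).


F(X, Y, Z) = -2*X**3 + 3*X**2*Y - X**2*Z - 2*X*Y**2 + 3*X*Y*Z + Y**2*Z + 2*Y*Z**2 + 2*Z**3

deg(f) = 3.
Substitute x = X/Z, y = Y/Z into f, then multiply by Z^3.
  monomial -2·x^3·y^0 ↦ -2·X^3·Y^0·Z^0.
  monomial 3·x^2·y^1 ↦ 3·X^2·Y^1·Z^0.
  monomial -1·x^2·y^0 ↦ -1·X^2·Y^0·Z^1.
  monomial -2·x^1·y^2 ↦ -2·X^1·Y^2·Z^0.
  monomial 3·x^1·y^1 ↦ 3·X^1·Y^1·Z^1.
  monomial 1·x^0·y^2 ↦ 1·X^0·Y^2·Z^1.
  monomial 2·x^0·y^1 ↦ 2·X^0·Y^1·Z^2.
  monomial 2·x^0·y^0 ↦ 2·X^0·Y^0·Z^3.
Collecting: F(X, Y, Z) = -2*X**3 + 3*X**2*Y - X**2*Z - 2*X*Y**2 + 3*X*Y*Z + Y**2*Z + 2*Y*Z**2 + 2*Z**3.


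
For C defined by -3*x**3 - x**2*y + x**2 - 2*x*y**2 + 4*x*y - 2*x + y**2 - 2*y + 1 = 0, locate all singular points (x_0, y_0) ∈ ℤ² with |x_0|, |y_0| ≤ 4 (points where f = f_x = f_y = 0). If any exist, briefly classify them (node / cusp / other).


Singular points: {(0, 1)}; classification: cusp.

Compute partial derivatives:
  f_x = -9*x**2 - 2*x*y + 2*x - 2*y**2 + 4*y - 2.
  f_y = -x**2 - 4*x*y + 4*x + 2*y - 2.
Scan x_0 ∈ {−4, ..., 4}. For each x_0, f_y(x_0, y) is a polynomial in y; find its integer roots y ∈ {−4, ..., 4}, then test f_x and f at those candidates.
  x = -4: f_y(-4, y) = 18*y - 34; no integer root y with |y| ≤ 4.
  x = -3: f_y(-3, y) = 14*y - 23; no integer root y with |y| ≤ 4.
  x = -2: f_y(-2, y) = 10*y - 14; no integer root y with |y| ≤ 4.
  x = -1: f_y(-1, y) = 6*y - 7; no integer root y with |y| ≤ 4.
  x = 0: f_y(0, y) = 2*y - 2; vanishes at y ∈ {1}. (0, 1): f_x = 0, f = 0 — SINGULAR.
  x = 1: f_y(1, y) = 1 - 2*y; no integer root y with |y| ≤ 4.
  x = 2: f_y(2, y) = 2 - 6*y; no integer root y with |y| ≤ 4.
  x = 3: f_y(3, y) = 1 - 10*y; no integer root y with |y| ≤ 4.
  x = 4: f_y(4, y) = -14*y - 2; no integer root y with |y| ≤ 4.
Only singular point on the grid: (0, 1).
Classify: substitute x = 0 + u, y = 1 + v and expand: f = -3*u**3 - u**2*v - 2*u*v**2 + v**2.
No constant or linear terms (consistent with a singular point). Quadratic part: v**2. Cubic part: -3*u**3 - u**2*v - 2*u*v**2.
The quadratic part v**2 is a perfect square, so there is a single (double) tangent line v = 0, i.e. y = 1. Restricting the cubic part to that line (v = 0) leaves -3*u**3 ≠ 0, so f is not divisible by v and the branch is v² ≈ 3*u**3 to lowest order — this is a cusp.
Classification: cusp.


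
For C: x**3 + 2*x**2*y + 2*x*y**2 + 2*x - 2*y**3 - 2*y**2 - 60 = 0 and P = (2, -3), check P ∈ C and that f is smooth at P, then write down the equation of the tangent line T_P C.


Tangent line at P: 8*x - 58*y - 190 = 0.

Step 1: f(2, -3) = 0, so P lies on C.
Step 2: partial derivatives
  f_x(x, y) = 3*x**2 + 4*x*y + 2*y**2 + 2, f_y(x, y) = 2*x**2 + 4*x*y - 6*y**2 - 4*y.
  f_x(P) = 8, f_y(P) = -58 (gradient nonzero, so P is smooth).
Step 3: tangent line at P: 8·(x − 2) + -58·(y − -3) = 0.
Expanding: 8*x - 58*y - 190 = 0.


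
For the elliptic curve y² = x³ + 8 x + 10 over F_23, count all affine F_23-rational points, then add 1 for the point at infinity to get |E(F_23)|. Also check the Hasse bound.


Affine points = {(7, 8), (7, 15), (9, 11), (9, 12), (10, 3), (10, 20), (11, 7), (11, 16), (15, 3), (15, 20), (16, 5), (16, 18), (18, 11), (18, 12), (19, 11), (19, 12), (21, 3), (21, 20), (22, 1), (22, 22)}; affine count = 20; |E(F_23)| = 21.

Discriminant check: Δ ∝ 4a³ + 27b² = 4·8³ + 27·10² = 4·512 + 27·100 ≡ 10 (mod 23). Nonzero ⇒ E is nonsingular.
For each x ∈ F_23, compute rhs = x³ + 8·x + 10 mod 23, then count y ∈ F_23 with y² ≡ rhs.
  x = 0: rhs = 10, matching y values: none (0 points).
  x = 1: rhs = 19, matching y values: none (0 points).
  x = 2: rhs = 11, matching y values: none (0 points).
  x = 3: rhs = 15, matching y values: none (0 points).
  x = 4: rhs = 14, matching y values: none (0 points).
  x = 5: rhs = 14, matching y values: none (0 points).
  x = 6: rhs = 21, matching y values: none (0 points).
  x = 7: rhs = 18, matching y values: 8, 15 (2 points).
  x = 8: rhs = 11, matching y values: none (0 points).
  x = 9: rhs = 6, matching y values: 11, 12 (2 points).
  x = 10: rhs = 9, matching y values: 3, 20 (2 points).
  x = 11: rhs = 3, matching y values: 7, 16 (2 points).
  x = 12: rhs = 17, matching y values: none (0 points).
  x = 13: rhs = 11, matching y values: none (0 points).
  x = 14: rhs = 14, matching y values: none (0 points).
  x = 15: rhs = 9, matching y values: 3, 20 (2 points).
  x = 16: rhs = 2, matching y values: 5, 18 (2 points).
  x = 17: rhs = 22, matching y values: none (0 points).
  x = 18: rhs = 6, matching y values: 11, 12 (2 points).
  x = 19: rhs = 6, matching y values: 11, 12 (2 points).
  x = 20: rhs = 5, matching y values: none (0 points).
  x = 21: rhs = 9, matching y values: 3, 20 (2 points).
  x = 22: rhs = 1, matching y values: 1, 22 (2 points).
Total affine count: 20.
Full point count |E(F_23)| = 20 + 1 = 21.
Hasse bound: |21 − (23+1)| = |-3| = 3 ≤ 2√23 ≈ 9.5917 ✓.


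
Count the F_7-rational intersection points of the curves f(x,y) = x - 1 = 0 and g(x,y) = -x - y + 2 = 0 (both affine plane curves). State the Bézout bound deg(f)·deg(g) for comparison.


Common zeros: {(1, 1)}; count = 1; Bézout bound = 1.

deg(f) = 1, deg(g) = 1, so Bézout bound = 1.
Scan x ∈ F_7. For each x, list the y ∈ F_7 with f(x, y) ≡ 0 and those with g(x, y) ≡ 0 (mod 7); the common zeros in that column are the intersection.
  x = 0: f ≡ 0 at y ∈ ∅; g ≡ 0 at y ∈ {2}; common: ∅.
  x = 1: f ≡ 0 at y ∈ {0, 1, 2, 3, 4, 5, 6}; g ≡ 0 at y ∈ {1}; common: {1}.
  x = 2: f ≡ 0 at y ∈ ∅; g ≡ 0 at y ∈ {0}; common: ∅.
  x = 3: f ≡ 0 at y ∈ ∅; g ≡ 0 at y ∈ {6}; common: ∅.
  x = 4: f ≡ 0 at y ∈ ∅; g ≡ 0 at y ∈ {5}; common: ∅.
  x = 5: f ≡ 0 at y ∈ ∅; g ≡ 0 at y ∈ {4}; common: ∅.
  x = 6: f ≡ 0 at y ∈ ∅; g ≡ 0 at y ∈ {3}; common: ∅.
Collecting: common zeros = {(1, 1)}, so the count is 1.
Comparison with the Bézout bound: 1 ≤ 1 = deg(f)·deg(g), as expected for curves with no common component (the bound is attained).


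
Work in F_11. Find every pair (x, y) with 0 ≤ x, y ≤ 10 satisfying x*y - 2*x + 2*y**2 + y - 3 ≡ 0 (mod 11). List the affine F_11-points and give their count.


Affine F_11-points: {(0, 1), (0, 4), (1, 5), (3, 10), (4, 0), (4, 3), (6, 6), (6, 7), (9, 8), (9, 9)}; count = 10.

For each of the 121 pairs (x, y) ∈ F_11², evaluate f(x, y) mod 11. Record the zeros.
  x = 0: [0↦8, 1↦0, 2↦7, 3↦7, 4↦0, 5↦8, 6↦9, 7↦3, 8↦1, 9↦3, 10↦9]  zeros at y ∈ {1, 4}
  x = 1: [0↦6, 1↦10, 2↦7, 3↦8, 4↦2, 5↦0, 6↦2, 7↦8, 8↦7, 9↦10, 10↦6]  zeros at y ∈ {5}
  x = 2: [0↦4, 1↦9, 2↦7, 3↦9, 4↦4, 5↦3, 6↦6, 7↦2, 8↦2, 9↦6, 10↦3]  zeros at y ∈ ∅
  x = 3: [0↦2, 1↦8, 2↦7, 3↦10, 4↦6, 5↦6, 6↦10, 7↦7, 8↦8, 9↦2, 10↦0]  zeros at y ∈ {10}
  x = 4: [0↦0, 1↦7, 2↦7, 3↦0, 4↦8, 5↦9, 6↦3, 7↦1, 8↦3, 9↦9, 10↦8]  zeros at y ∈ {0, 3}
  x = 5: [0↦9, 1↦6, 2↦7, 3↦1, 4↦10, 5↦1, 6↦7, 7↦6, 8↦9, 9↦5, 10↦5]  zeros at y ∈ ∅
  x = 6: [0↦7, 1↦5, 2↦7, 3↦2, 4↦1, 5↦4, 6↦0, 7↦0, 8↦4, 9↦1, 10↦2]  zeros at y ∈ {6, 7}
  x = 7: [0↦5, 1↦4, 2↦7, 3↦3, 4↦3, 5↦7, 6↦4, 7↦5, 8↦10, 9↦8, 10↦10]  zeros at y ∈ ∅
  x = 8: [0↦3, 1↦3, 2↦7, 3↦4, 4↦5, 5↦10, 6↦8, 7↦10, 8↦5, 9↦4, 10↦7]  zeros at y ∈ ∅
  x = 9: [0↦1, 1↦2, 2↦7, 3↦5, 4↦7, 5↦2, 6↦1, 7↦4, 8↦0, 9↦0, 10↦4]  zeros at y ∈ {8, 9}
  x = 10: [0↦10, 1↦1, 2↦7, 3↦6, 4↦9, 5↦5, 6↦5, 7↦9, 8↦6, 9↦7, 10↦1]  zeros at y ∈ ∅
Collecting zeros: affine points = {(0, 1), (0, 4), (1, 5), (3, 10), (4, 0), (4, 3), (6, 6), (6, 7), (9, 8), (9, 9)}.
Total count |C(F_11)_aff| = 10.


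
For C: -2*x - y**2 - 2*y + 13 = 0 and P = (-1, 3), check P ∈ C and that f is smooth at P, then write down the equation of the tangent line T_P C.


Tangent line at P: -2*x - 8*y + 22 = 0.

Step 1: f(-1, 3) = 0, so P lies on C.
Step 2: partial derivatives
  f_x(x, y) = -2, f_y(x, y) = -2*y - 2.
  f_x(P) = -2, f_y(P) = -8 (gradient nonzero, so P is smooth).
Step 3: tangent line at P: -2·(x − -1) + -8·(y − 3) = 0.
Expanding: -2*x - 8*y + 22 = 0.


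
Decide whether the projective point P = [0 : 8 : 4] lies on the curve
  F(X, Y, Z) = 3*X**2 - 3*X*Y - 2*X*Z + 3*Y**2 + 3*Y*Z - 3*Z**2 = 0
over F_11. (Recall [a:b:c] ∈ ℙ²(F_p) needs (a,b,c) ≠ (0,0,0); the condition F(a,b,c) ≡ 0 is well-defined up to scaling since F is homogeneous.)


F(0,8,4) ≡ 9 (mod 11); P is NOT on the curve.

Evaluate F(0, 8, 4) term-by-term (mod 11).
  3*X**2 ↦ 3·0·1·1 = 0
  -3*X*Y ↦ -3·0·8·1 = 0
  -2*X*Z ↦ -2·0·1·4 = 0
  3*Y**2 ↦ 3·1·64·1 = 192
  3*Y*Z ↦ 3·1·8·4 = 96
  -3*Z**2 ↦ -3·1·1·16 = -48
Sum: F(0, 8, 4) = (0) + (0) + (0) + (192) + (96) + (-48) = 240.
Reducing mod 11: 240 ≡ 9 (mod 11).
Since F(a, b, c) ≡ 9 ≠ 0 (mod 11), P does NOT lie on the curve.


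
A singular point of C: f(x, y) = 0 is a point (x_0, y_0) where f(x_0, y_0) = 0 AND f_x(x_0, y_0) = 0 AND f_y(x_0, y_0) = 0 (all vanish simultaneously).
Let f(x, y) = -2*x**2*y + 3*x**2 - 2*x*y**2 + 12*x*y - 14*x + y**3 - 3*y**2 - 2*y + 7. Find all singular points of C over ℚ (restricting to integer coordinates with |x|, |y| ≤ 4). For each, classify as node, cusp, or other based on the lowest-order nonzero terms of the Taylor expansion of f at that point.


Singular points: {(1, 2)}; classification: node.

Compute partial derivatives:
  f_x = -4*x*y + 6*x - 2*y**2 + 12*y - 14.
  f_y = -2*x**2 - 4*x*y + 12*x + 3*y**2 - 6*y - 2.
Scan x_0 ∈ {−4, ..., 4}. For each x_0, f_y(x_0, y) is a polynomial in y; find its integer roots y ∈ {−4, ..., 4}, then test f_x and f at those candidates.
  x = -4: f_y(-4, y) = 3*y**2 + 10*y - 82; no integer root y with |y| ≤ 4.
  x = -3: f_y(-3, y) = 3*y**2 + 6*y - 56; no integer root y with |y| ≤ 4.
  x = -2: f_y(-2, y) = 3*y**2 + 2*y - 34; no integer root y with |y| ≤ 4.
  x = -1: f_y(-1, y) = 3*y**2 - 2*y - 16; vanishes at y ∈ {-2}. (-1, -2): f_x = -60 ≠ 0.
  x = 0: f_y(0, y) = 3*y**2 - 6*y - 2; no integer root y with |y| ≤ 4.
  x = 1: f_y(1, y) = 3*y**2 - 10*y + 8; vanishes at y ∈ {2}. (1, 2): f_x = 0, f = 0 — SINGULAR.
  x = 2: f_y(2, y) = 3*y**2 - 14*y + 14; no integer root y with |y| ≤ 4.
  x = 3: f_y(3, y) = 3*y**2 - 18*y + 16; no integer root y with |y| ≤ 4.
  x = 4: f_y(4, y) = 3*y**2 - 22*y + 14; no integer root y with |y| ≤ 4.
Only singular point on the grid: (1, 2).
Classify: substitute x = 1 + u, y = 2 + v and expand: f = -2*u**2*v - u**2 - 2*u*v**2 + v**3 + v**2.
No constant or linear terms (consistent with a singular point). Quadratic part: -u**2 + v**2. Cubic part: -2*u**2*v - 2*u*v**2 + v**3.
The quadratic part v**2 - u**2 = (v − u)(v + u) splits into two distinct linear factors, so there are two distinct tangent lines y − 2 = ±(x − 1) — this is a node (ordinary double point).
Classification: node.


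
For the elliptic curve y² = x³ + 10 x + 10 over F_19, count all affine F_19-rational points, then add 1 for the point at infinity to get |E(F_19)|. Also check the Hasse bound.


Affine points = {(2, 0), (4, 0), (6, 1), (6, 18), (7, 9), (7, 10), (11, 8), (11, 11), (13, 0), (14, 5), (14, 14), (15, 1), (15, 18), (17, 1), (17, 18)}; affine count = 15; |E(F_19)| = 16.

Discriminant check: Δ ∝ 4a³ + 27b² = 4·10³ + 27·10² = 4·1000 + 27·100 ≡ 12 (mod 19). Nonzero ⇒ E is nonsingular.
For each x ∈ F_19, compute rhs = x³ + 10·x + 10 mod 19, then count y ∈ F_19 with y² ≡ rhs.
  x = 0: rhs = 10, matching y values: none (0 points).
  x = 1: rhs = 2, matching y values: none (0 points).
  x = 2: rhs = 0, matching y values: 0 (1 points).
  x = 3: rhs = 10, matching y values: none (0 points).
  x = 4: rhs = 0, matching y values: 0 (1 points).
  x = 5: rhs = 14, matching y values: none (0 points).
  x = 6: rhs = 1, matching y values: 1, 18 (2 points).
  x = 7: rhs = 5, matching y values: 9, 10 (2 points).
  x = 8: rhs = 13, matching y values: none (0 points).
  x = 9: rhs = 12, matching y values: none (0 points).
  x = 10: rhs = 8, matching y values: none (0 points).
  x = 11: rhs = 7, matching y values: 8, 11 (2 points).
  x = 12: rhs = 15, matching y values: none (0 points).
  x = 13: rhs = 0, matching y values: 0 (1 points).
  x = 14: rhs = 6, matching y values: 5, 14 (2 points).
  x = 15: rhs = 1, matching y values: 1, 18 (2 points).
  x = 16: rhs = 10, matching y values: none (0 points).
  x = 17: rhs = 1, matching y values: 1, 18 (2 points).
  x = 18: rhs = 18, matching y values: none (0 points).
Total affine count: 15.
Full point count |E(F_19)| = 15 + 1 = 16.
Hasse bound: |16 − (19+1)| = |-4| = 4 ≤ 2√19 ≈ 8.7178 ✓.


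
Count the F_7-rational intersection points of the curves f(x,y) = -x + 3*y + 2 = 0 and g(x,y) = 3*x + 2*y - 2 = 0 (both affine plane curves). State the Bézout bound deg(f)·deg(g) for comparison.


Common zeros: {(6, 6)}; count = 1; Bézout bound = 1.

deg(f) = 1, deg(g) = 1, so Bézout bound = 1.
Scan x ∈ F_7. For each x, list the y ∈ F_7 with f(x, y) ≡ 0 and those with g(x, y) ≡ 0 (mod 7); the common zeros in that column are the intersection.
  x = 0: f ≡ 0 at y ∈ {4}; g ≡ 0 at y ∈ {1}; common: ∅.
  x = 1: f ≡ 0 at y ∈ {2}; g ≡ 0 at y ∈ {3}; common: ∅.
  x = 2: f ≡ 0 at y ∈ {0}; g ≡ 0 at y ∈ {5}; common: ∅.
  x = 3: f ≡ 0 at y ∈ {5}; g ≡ 0 at y ∈ {0}; common: ∅.
  x = 4: f ≡ 0 at y ∈ {3}; g ≡ 0 at y ∈ {2}; common: ∅.
  x = 5: f ≡ 0 at y ∈ {1}; g ≡ 0 at y ∈ {4}; common: ∅.
  x = 6: f ≡ 0 at y ∈ {6}; g ≡ 0 at y ∈ {6}; common: {6}.
Collecting: common zeros = {(6, 6)}, so the count is 1.
Comparison with the Bézout bound: 1 ≤ 1 = deg(f)·deg(g), as expected for curves with no common component (the bound is attained).


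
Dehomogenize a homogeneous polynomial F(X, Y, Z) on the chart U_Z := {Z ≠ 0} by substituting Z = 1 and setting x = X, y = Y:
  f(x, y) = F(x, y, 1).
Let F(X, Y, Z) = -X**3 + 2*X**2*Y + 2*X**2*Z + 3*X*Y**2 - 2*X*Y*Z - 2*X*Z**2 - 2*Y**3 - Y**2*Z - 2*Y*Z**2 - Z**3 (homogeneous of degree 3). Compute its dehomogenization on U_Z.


f(x, y) = -x**3 + 2*x**2*y + 2*x**2 + 3*x*y**2 - 2*x*y - 2*x - 2*y**3 - y**2 - 2*y - 1

On U_Z we set Z = 1. Each monomial c·X^i·Y^j·Z^k in F becomes c·x^i·y^j·1^k = c·x^i·y^j.
Substituting Z = 1: F(X, Y, 1) = -x**3 + 2*x**2*y + 2*x**2 + 3*x*y**2 - 2*x*y - 2*x - 2*y**3 - y**2 - 2*y - 1.
Note: deg(f) ≤ deg(F) = 3; strict inequality happens when F is divisible by Z (lost terms).


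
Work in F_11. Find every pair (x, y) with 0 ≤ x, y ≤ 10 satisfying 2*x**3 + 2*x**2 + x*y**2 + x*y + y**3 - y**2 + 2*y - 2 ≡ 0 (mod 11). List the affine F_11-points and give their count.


Affine F_11-points: {(0, 1), (0, 3), (0, 8), (2, 0), (3, 10), (4, 10), (5, 8), (6, 5), (6, 6), (10, 2)}; count = 10.

For each of the 121 pairs (x, y) ∈ F_11², evaluate f(x, y) mod 11. Record the zeros.
  x = 0: [0↦9, 1↦0, 2↦6, 3↦0, 4↦10, 5↦9, 6↦3, 7↦9, 8↦0, 9↦4, 10↦5]  zeros at y ∈ {1, 3, 8}
  x = 1: [0↦2, 1↦6, 2↦5, 3↦5, 4↦1, 5↦10, 6↦5, 7↦3, 8↦10, 9↦10, 10↦9]  zeros at y ∈ ∅
  x = 2: [0↦0, 1↦6, 2↦9, 3↦4, 4↦8, 5↦5, 6↦1, 7↦2, 8↦3, 9↦10, 10↦7]  zeros at y ∈ {0}
  x = 3: [0↦4, 1↦1, 2↦8, 3↦9, 4↦10, 5↦6, 6↦3, 7↦7, 8↦2, 9↦5, 10↦0]  zeros at y ∈ {10}
  x = 4: [0↦4, 1↦3, 2↦3, 3↦10, 4↦8, 5↦3, 6↦1, 7↦8, 8↦8, 9↦7, 10↦0]  zeros at y ∈ {10}
  x = 5: [0↦1, 1↦2, 2↦6, 3↦8, 4↦3, 5↦8, 6↦7, 7↦6, 8↦0, 9↦6, 10↦8]  zeros at y ∈ {8}
  x = 6: [0↦7, 1↦10, 2↦7, 3↦4, 4↦7, 5↦0, 6↦0, 7↦2, 8↦1, 9↦3, 10↦3]  zeros at y ∈ {5, 6}
  x = 7: [0↦1, 1↦6, 2↦7, 3↦10, 4↦10, 5↦2, 6↦3, 7↦8, 8↦1, 9↦10, 10↦8]  zeros at y ∈ ∅
  x = 8: [0↦6, 1↦2, 2↦7, 3↦5, 4↦2, 5↦4, 6↦6, 7↦3, 8↦1, 9↦6, 10↦2]  zeros at y ∈ ∅
  x = 9: [0↦1, 1↦10, 2↦8, 3↦1, 4↦6, 5↦7, 6↦10, 7↦10, 8↦2, 9↦3, 10↦8]  zeros at y ∈ ∅
  x = 10: [0↦9, 1↦9, 2↦0, 3↦10, 4↦1, 5↦1, 6↦5, 7↦8, 8↦5, 9↦2, 10↦5]  zeros at y ∈ {2}
Collecting zeros: affine points = {(0, 1), (0, 3), (0, 8), (2, 0), (3, 10), (4, 10), (5, 8), (6, 5), (6, 6), (10, 2)}.
Total count |C(F_11)_aff| = 10.


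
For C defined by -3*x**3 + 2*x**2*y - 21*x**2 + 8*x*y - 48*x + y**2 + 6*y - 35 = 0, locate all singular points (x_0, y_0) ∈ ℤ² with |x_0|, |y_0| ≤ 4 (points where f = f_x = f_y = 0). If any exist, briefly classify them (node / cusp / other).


Singular points: {(-2, 1)}; classification: node.

Compute partial derivatives:
  f_x = -9*x**2 + 4*x*y - 42*x + 8*y - 48.
  f_y = 2*x**2 + 8*x + 2*y + 6.
Scan x_0 ∈ {−4, ..., 4}. For each x_0, f_y(x_0, y) is a polynomial in y; find its integer roots y ∈ {−4, ..., 4}, then test f_x and f at those candidates.
  x = -4: f_y(-4, y) = 2*y + 6; vanishes at y ∈ {-3}. (-4, -3): f_x = 0 but f = 4 ≠ 0.
  x = -3: f_y(-3, y) = 2*y; vanishes at y ∈ {0}. (-3, 0): f_x = -3 ≠ 0.
  x = -2: f_y(-2, y) = 2*y - 2; vanishes at y ∈ {1}. (-2, 1): f_x = 0, f = 0 — SINGULAR.
  x = -1: f_y(-1, y) = 2*y; vanishes at y ∈ {0}. (-1, 0): f_x = -15 ≠ 0.
  x = 0: f_y(0, y) = 2*y + 6; vanishes at y ∈ {-3}. (0, -3): f_x = -72 ≠ 0.
  x = 1: f_y(1, y) = 2*y + 16; no integer root y with |y| ≤ 4.
  x = 2: f_y(2, y) = 2*y + 30; no integer root y with |y| ≤ 4.
  x = 3: f_y(3, y) = 2*y + 48; no integer root y with |y| ≤ 4.
  x = 4: f_y(4, y) = 2*y + 70; no integer root y with |y| ≤ 4.
Only singular point on the grid: (-2, 1).
Classify: substitute x = -2 + u, y = 1 + v and expand: f = -3*u**3 + 2*u**2*v - u**2 + v**2.
No constant or linear terms (consistent with a singular point). Quadratic part: -u**2 + v**2. Cubic part: -3*u**3 + 2*u**2*v.
The quadratic part v**2 - u**2 = (v − u)(v + u) splits into two distinct linear factors, so there are two distinct tangent lines y − 1 = ±(x − -2) — this is a node (ordinary double point).
Classification: node.


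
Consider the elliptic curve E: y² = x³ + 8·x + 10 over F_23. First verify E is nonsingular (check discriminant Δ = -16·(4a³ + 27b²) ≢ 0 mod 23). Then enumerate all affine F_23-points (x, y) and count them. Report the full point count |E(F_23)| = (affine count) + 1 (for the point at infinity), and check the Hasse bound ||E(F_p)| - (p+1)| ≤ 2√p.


Affine points = {(7, 8), (7, 15), (9, 11), (9, 12), (10, 3), (10, 20), (11, 7), (11, 16), (15, 3), (15, 20), (16, 5), (16, 18), (18, 11), (18, 12), (19, 11), (19, 12), (21, 3), (21, 20), (22, 1), (22, 22)}; affine count = 20; |E(F_23)| = 21.

Discriminant check: Δ ∝ 4a³ + 27b² = 4·8³ + 27·10² = 4·512 + 27·100 ≡ 10 (mod 23). Nonzero ⇒ E is nonsingular.
For each x ∈ F_23, compute rhs = x³ + 8·x + 10 mod 23, then count y ∈ F_23 with y² ≡ rhs.
  x = 0: rhs = 10, matching y values: none (0 points).
  x = 1: rhs = 19, matching y values: none (0 points).
  x = 2: rhs = 11, matching y values: none (0 points).
  x = 3: rhs = 15, matching y values: none (0 points).
  x = 4: rhs = 14, matching y values: none (0 points).
  x = 5: rhs = 14, matching y values: none (0 points).
  x = 6: rhs = 21, matching y values: none (0 points).
  x = 7: rhs = 18, matching y values: 8, 15 (2 points).
  x = 8: rhs = 11, matching y values: none (0 points).
  x = 9: rhs = 6, matching y values: 11, 12 (2 points).
  x = 10: rhs = 9, matching y values: 3, 20 (2 points).
  x = 11: rhs = 3, matching y values: 7, 16 (2 points).
  x = 12: rhs = 17, matching y values: none (0 points).
  x = 13: rhs = 11, matching y values: none (0 points).
  x = 14: rhs = 14, matching y values: none (0 points).
  x = 15: rhs = 9, matching y values: 3, 20 (2 points).
  x = 16: rhs = 2, matching y values: 5, 18 (2 points).
  x = 17: rhs = 22, matching y values: none (0 points).
  x = 18: rhs = 6, matching y values: 11, 12 (2 points).
  x = 19: rhs = 6, matching y values: 11, 12 (2 points).
  x = 20: rhs = 5, matching y values: none (0 points).
  x = 21: rhs = 9, matching y values: 3, 20 (2 points).
  x = 22: rhs = 1, matching y values: 1, 22 (2 points).
Total affine count: 20.
Full point count |E(F_23)| = 20 + 1 = 21.
Hasse bound: |21 − (23+1)| = |-3| = 3 ≤ 2√23 ≈ 9.5917 ✓.


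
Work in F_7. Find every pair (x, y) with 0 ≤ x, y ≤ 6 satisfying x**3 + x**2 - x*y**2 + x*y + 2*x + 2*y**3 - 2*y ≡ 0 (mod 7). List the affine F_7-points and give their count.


Affine F_7-points: {(0, 0), (0, 1), (0, 6), (1, 2), (1, 4), (1, 5), (2, 4), (3, 0), (3, 1), (3, 4), (4, 3), (6, 6)}; count = 12.

For each of the 49 pairs (x, y) ∈ F_7², evaluate f(x, y) mod 7. Record the zeros.
  x = 0: [0↦0, 1↦0, 2↦5, 3↦6, 4↦1, 5↦2, 6↦0]  zeros at y ∈ {0, 1, 6}
  x = 1: [0↦4, 1↦4, 2↦0, 3↦4, 4↦0, 5↦0, 6↦2]  zeros at y ∈ {2, 4, 5}
  x = 2: [0↦2, 1↦2, 2↦3, 3↦3, 4↦0, 5↦6, 6↦5]  zeros at y ∈ {4}
  x = 3: [0↦0, 1↦0, 2↦6, 3↦2, 4↦0, 5↦5, 6↦1]  zeros at y ∈ {0, 1, 4}
  x = 4: [0↦4, 1↦4, 2↦1, 3↦0, 4↦6, 5↦3, 6↦3]  zeros at y ∈ {3}
  x = 5: [0↦6, 1↦6, 2↦1, 3↦3, 4↦3, 5↦6, 6↦3]  zeros at y ∈ ∅
  x = 6: [0↦5, 1↦5, 2↦5, 3↦3, 4↦4, 5↦6, 6↦0]  zeros at y ∈ {6}
Collecting zeros: affine points = {(0, 0), (0, 1), (0, 6), (1, 2), (1, 4), (1, 5), (2, 4), (3, 0), (3, 1), (3, 4), (4, 3), (6, 6)}.
Total count |C(F_7)_aff| = 12.


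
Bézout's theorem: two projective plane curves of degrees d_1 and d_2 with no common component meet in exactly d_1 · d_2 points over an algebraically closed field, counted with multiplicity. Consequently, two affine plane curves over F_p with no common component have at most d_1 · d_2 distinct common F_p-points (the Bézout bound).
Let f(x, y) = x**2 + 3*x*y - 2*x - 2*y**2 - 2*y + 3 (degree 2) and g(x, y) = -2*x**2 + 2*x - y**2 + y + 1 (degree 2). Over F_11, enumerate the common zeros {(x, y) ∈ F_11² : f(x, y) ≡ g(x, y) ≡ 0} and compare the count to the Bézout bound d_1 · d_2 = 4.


Common zeros: {(3, 1), (9, 0)}; count = 2; Bézout bound = 4.

deg(f) = 2, deg(g) = 2, so Bézout bound = 4.
Scan x ∈ F_11. For each x, list the y ∈ F_11 with f(x, y) ≡ 0 and those with g(x, y) ≡ 0 (mod 11); the common zeros in that column are the intersection.
  x = 0: f ≡ 0 at y ∈ ∅; g ≡ 0 at y ∈ {4, 8}; common: ∅.
  x = 1: f ≡ 0 at y ∈ ∅; g ≡ 0 at y ∈ {4, 8}; common: ∅.
  x = 2: f ≡ 0 at y ∈ ∅; g ≡ 0 at y ∈ {6}; common: ∅.
  x = 3: f ≡ 0 at y ∈ {1, 8}; g ≡ 0 at y ∈ {0, 1}; common: {1}.
  x = 4: f ≡ 0 at y ∈ {0, 5}; g ≡ 0 at y ∈ ∅; common: ∅.
  x = 5: f ≡ 0 at y ∈ {5, 7}; g ≡ 0 at y ∈ ∅; common: ∅.
  x = 6: f ≡ 0 at y ∈ ∅; g ≡ 0 at y ∈ ∅; common: ∅.
  x = 7: f ≡ 0 at y ∈ {1, 3}; g ≡ 0 at y ∈ ∅; common: ∅.
  x = 8: f ≡ 0 at y ∈ {3, 8}; g ≡ 0 at y ∈ ∅; common: ∅.
  x = 9: f ≡ 0 at y ∈ {0, 7}; g ≡ 0 at y ∈ {0, 1}; common: {0}.
  x = 10: f ≡ 0 at y ∈ ∅; g ≡ 0 at y ∈ {6}; common: ∅.
Collecting: common zeros = {(3, 1), (9, 0)}, so the count is 2.
Comparison with the Bézout bound: 2 ≤ 4 = deg(f)·deg(g), as expected for curves with no common component (the affine F_11-count falls short of the bound because intersections may lie at infinity, over extension fields, or carry multiplicity).


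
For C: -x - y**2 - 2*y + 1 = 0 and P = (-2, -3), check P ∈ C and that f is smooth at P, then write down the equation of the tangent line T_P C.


Tangent line at P: -x + 4*y + 10 = 0.

Step 1: f(-2, -3) = 0, so P lies on C.
Step 2: partial derivatives
  f_x(x, y) = -1, f_y(x, y) = -2*y - 2.
  f_x(P) = -1, f_y(P) = 4 (gradient nonzero, so P is smooth).
Step 3: tangent line at P: -1·(x − -2) + 4·(y − -3) = 0.
Expanding: -x + 4*y + 10 = 0.


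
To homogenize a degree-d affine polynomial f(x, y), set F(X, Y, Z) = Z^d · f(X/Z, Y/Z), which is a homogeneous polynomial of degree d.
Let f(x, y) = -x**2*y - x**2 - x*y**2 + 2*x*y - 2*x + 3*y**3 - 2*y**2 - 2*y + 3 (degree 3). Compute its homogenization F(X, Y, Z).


F(X, Y, Z) = -X**2*Y - X**2*Z - X*Y**2 + 2*X*Y*Z - 2*X*Z**2 + 3*Y**3 - 2*Y**2*Z - 2*Y*Z**2 + 3*Z**3

deg(f) = 3.
Substitute x = X/Z, y = Y/Z into f, then multiply by Z^3.
  monomial -1·x^2·y^1 ↦ -1·X^2·Y^1·Z^0.
  monomial -1·x^2·y^0 ↦ -1·X^2·Y^0·Z^1.
  monomial -1·x^1·y^2 ↦ -1·X^1·Y^2·Z^0.
  monomial 2·x^1·y^1 ↦ 2·X^1·Y^1·Z^1.
  monomial -2·x^1·y^0 ↦ -2·X^1·Y^0·Z^2.
  monomial 3·x^0·y^3 ↦ 3·X^0·Y^3·Z^0.
  monomial -2·x^0·y^2 ↦ -2·X^0·Y^2·Z^1.
  monomial -2·x^0·y^1 ↦ -2·X^0·Y^1·Z^2.
  monomial 3·x^0·y^0 ↦ 3·X^0·Y^0·Z^3.
Collecting: F(X, Y, Z) = -X**2*Y - X**2*Z - X*Y**2 + 2*X*Y*Z - 2*X*Z**2 + 3*Y**3 - 2*Y**2*Z - 2*Y*Z**2 + 3*Z**3.


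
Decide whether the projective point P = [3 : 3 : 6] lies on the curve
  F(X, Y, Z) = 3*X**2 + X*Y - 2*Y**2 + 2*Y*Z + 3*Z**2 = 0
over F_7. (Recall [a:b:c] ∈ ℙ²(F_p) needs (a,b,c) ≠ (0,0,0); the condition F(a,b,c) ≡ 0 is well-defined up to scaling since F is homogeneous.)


F(3,3,6) ≡ 1 (mod 7); P is NOT on the curve.

Evaluate F(3, 3, 6) term-by-term (mod 7).
  3*X**2 ↦ 3·9·1·1 = 27
  X*Y ↦ 1·3·3·1 = 9
  -2*Y**2 ↦ -2·1·9·1 = -18
  2*Y*Z ↦ 2·1·3·6 = 36
  3*Z**2 ↦ 3·1·1·36 = 108
Sum: F(3, 3, 6) = (27) + (9) + (-18) + (36) + (108) = 162.
Reducing mod 7: 162 ≡ 1 (mod 7).
Since F(a, b, c) ≡ 1 ≠ 0 (mod 7), P does NOT lie on the curve.


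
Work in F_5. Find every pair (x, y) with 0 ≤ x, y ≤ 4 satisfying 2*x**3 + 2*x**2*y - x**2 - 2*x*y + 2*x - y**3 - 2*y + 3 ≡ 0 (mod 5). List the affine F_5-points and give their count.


Affine F_5-points: {(0, 1), (0, 3), (2, 1), (2, 2), (3, 4)}; count = 5.

For each of the 25 pairs (x, y) ∈ F_5², evaluate f(x, y) mod 5. Record the zeros.
  x = 0: [0↦3, 1↦0, 2↦1, 3↦0, 4↦1]  zeros at y ∈ {1, 3}
  x = 1: [0↦1, 1↦3, 2↦4, 3↦3, 4↦4]  zeros at y ∈ ∅
  x = 2: [0↦4, 1↦0, 2↦0, 3↦3, 4↦3]  zeros at y ∈ {1, 2}
  x = 3: [0↦4, 1↦3, 2↦1, 3↦2, 4↦0]  zeros at y ∈ {4}
  x = 4: [0↦3, 1↦4, 2↦4, 3↦2, 4↦2]  zeros at y ∈ ∅
Collecting zeros: affine points = {(0, 1), (0, 3), (2, 1), (2, 2), (3, 4)}.
Total count |C(F_5)_aff| = 5.


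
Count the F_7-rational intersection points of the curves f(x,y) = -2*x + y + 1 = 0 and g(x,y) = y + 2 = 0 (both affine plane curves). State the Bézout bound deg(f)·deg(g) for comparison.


Common zeros: {(3, 5)}; count = 1; Bézout bound = 1.

deg(f) = 1, deg(g) = 1, so Bézout bound = 1.
Scan x ∈ F_7. For each x, list the y ∈ F_7 with f(x, y) ≡ 0 and those with g(x, y) ≡ 0 (mod 7); the common zeros in that column are the intersection.
  x = 0: f ≡ 0 at y ∈ {6}; g ≡ 0 at y ∈ {5}; common: ∅.
  x = 1: f ≡ 0 at y ∈ {1}; g ≡ 0 at y ∈ {5}; common: ∅.
  x = 2: f ≡ 0 at y ∈ {3}; g ≡ 0 at y ∈ {5}; common: ∅.
  x = 3: f ≡ 0 at y ∈ {5}; g ≡ 0 at y ∈ {5}; common: {5}.
  x = 4: f ≡ 0 at y ∈ {0}; g ≡ 0 at y ∈ {5}; common: ∅.
  x = 5: f ≡ 0 at y ∈ {2}; g ≡ 0 at y ∈ {5}; common: ∅.
  x = 6: f ≡ 0 at y ∈ {4}; g ≡ 0 at y ∈ {5}; common: ∅.
Collecting: common zeros = {(3, 5)}, so the count is 1.
Comparison with the Bézout bound: 1 ≤ 1 = deg(f)·deg(g), as expected for curves with no common component (the bound is attained).


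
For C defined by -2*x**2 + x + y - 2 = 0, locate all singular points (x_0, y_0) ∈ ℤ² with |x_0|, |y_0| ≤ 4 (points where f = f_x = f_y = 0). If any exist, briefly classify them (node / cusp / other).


No singular points in the scanned grid; C is smooth there.

Compute partial derivatives:
  f_x = 1 - 4*x.
  f_y = 1.
f_y = 1 is a nonzero constant, so f_y never vanishes: no point (x, y) can satisfy f = f_x = f_y = 0. In particular no (x, y) ∈ {−4, ..., 4}² is singular; the curve is smooth.


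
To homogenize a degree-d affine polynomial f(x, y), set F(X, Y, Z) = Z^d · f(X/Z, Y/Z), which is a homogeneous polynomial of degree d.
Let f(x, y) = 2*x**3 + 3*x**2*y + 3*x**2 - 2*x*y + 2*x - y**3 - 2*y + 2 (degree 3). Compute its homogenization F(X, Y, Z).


F(X, Y, Z) = 2*X**3 + 3*X**2*Y + 3*X**2*Z - 2*X*Y*Z + 2*X*Z**2 - Y**3 - 2*Y*Z**2 + 2*Z**3

deg(f) = 3.
Substitute x = X/Z, y = Y/Z into f, then multiply by Z^3.
  monomial 2·x^3·y^0 ↦ 2·X^3·Y^0·Z^0.
  monomial 3·x^2·y^1 ↦ 3·X^2·Y^1·Z^0.
  monomial 3·x^2·y^0 ↦ 3·X^2·Y^0·Z^1.
  monomial -2·x^1·y^1 ↦ -2·X^1·Y^1·Z^1.
  monomial 2·x^1·y^0 ↦ 2·X^1·Y^0·Z^2.
  monomial -1·x^0·y^3 ↦ -1·X^0·Y^3·Z^0.
  monomial -2·x^0·y^1 ↦ -2·X^0·Y^1·Z^2.
  monomial 2·x^0·y^0 ↦ 2·X^0·Y^0·Z^3.
Collecting: F(X, Y, Z) = 2*X**3 + 3*X**2*Y + 3*X**2*Z - 2*X*Y*Z + 2*X*Z**2 - Y**3 - 2*Y*Z**2 + 2*Z**3.


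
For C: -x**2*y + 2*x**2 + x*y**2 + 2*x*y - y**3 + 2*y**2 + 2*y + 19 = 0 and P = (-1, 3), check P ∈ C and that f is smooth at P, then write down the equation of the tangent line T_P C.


Tangent line at P: 17*x - 22*y + 83 = 0.

Step 1: f(-1, 3) = 0, so P lies on C.
Step 2: partial derivatives
  f_x(x, y) = -2*x*y + 4*x + y**2 + 2*y, f_y(x, y) = -x**2 + 2*x*y + 2*x - 3*y**2 + 4*y + 2.
  f_x(P) = 17, f_y(P) = -22 (gradient nonzero, so P is smooth).
Step 3: tangent line at P: 17·(x − -1) + -22·(y − 3) = 0.
Expanding: 17*x - 22*y + 83 = 0.


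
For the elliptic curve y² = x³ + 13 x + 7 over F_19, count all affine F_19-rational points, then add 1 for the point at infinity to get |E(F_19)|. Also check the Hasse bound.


Affine points = {(0, 8), (0, 11), (3, 4), (3, 15), (4, 3), (4, 16), (5, 8), (5, 11), (6, 4), (6, 15), (7, 2), (7, 17), (9, 6), (9, 13), (10, 4), (10, 15), (13, 6), (13, 13), (14, 8), (14, 11), (15, 9), (15, 10), (16, 6), (16, 13), (17, 7), (17, 12)}; affine count = 26; |E(F_19)| = 27.

Discriminant check: Δ ∝ 4a³ + 27b² = 4·13³ + 27·7² = 4·2197 + 27·49 ≡ 3 (mod 19). Nonzero ⇒ E is nonsingular.
For each x ∈ F_19, compute rhs = x³ + 13·x + 7 mod 19, then count y ∈ F_19 with y² ≡ rhs.
  x = 0: rhs = 7, matching y values: 8, 11 (2 points).
  x = 1: rhs = 2, matching y values: none (0 points).
  x = 2: rhs = 3, matching y values: none (0 points).
  x = 3: rhs = 16, matching y values: 4, 15 (2 points).
  x = 4: rhs = 9, matching y values: 3, 16 (2 points).
  x = 5: rhs = 7, matching y values: 8, 11 (2 points).
  x = 6: rhs = 16, matching y values: 4, 15 (2 points).
  x = 7: rhs = 4, matching y values: 2, 17 (2 points).
  x = 8: rhs = 15, matching y values: none (0 points).
  x = 9: rhs = 17, matching y values: 6, 13 (2 points).
  x = 10: rhs = 16, matching y values: 4, 15 (2 points).
  x = 11: rhs = 18, matching y values: none (0 points).
  x = 12: rhs = 10, matching y values: none (0 points).
  x = 13: rhs = 17, matching y values: 6, 13 (2 points).
  x = 14: rhs = 7, matching y values: 8, 11 (2 points).
  x = 15: rhs = 5, matching y values: 9, 10 (2 points).
  x = 16: rhs = 17, matching y values: 6, 13 (2 points).
  x = 17: rhs = 11, matching y values: 7, 12 (2 points).
  x = 18: rhs = 12, matching y values: none (0 points).
Total affine count: 26.
Full point count |E(F_19)| = 26 + 1 = 27.
Hasse bound: |27 − (19+1)| = |7| = 7 ≤ 2√19 ≈ 8.7178 ✓.
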